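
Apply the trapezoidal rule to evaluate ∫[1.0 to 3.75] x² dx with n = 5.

f(x) = x²
a = 1.0, b = 3.75, n = 5
h = (b - a)/n = 0.550000

Trapezoidal rule: (h/2)[f(x₀) + 2f(x₁) + 2f(x₂) + ... + f(xₙ)]

x_0 = 1.0000, f(x_0) = 1.000000, coefficient = 1
x_1 = 1.5500, f(x_1) = 2.402500, coefficient = 2
x_2 = 2.1000, f(x_2) = 4.410000, coefficient = 2
x_3 = 2.6500, f(x_3) = 7.022500, coefficient = 2
x_4 = 3.2000, f(x_4) = 10.240000, coefficient = 2
x_5 = 3.7500, f(x_5) = 14.062500, coefficient = 1

I ≈ (0.550000/2) × 63.212500 = 17.383438
Exact value: 17.244792
Error: 0.138646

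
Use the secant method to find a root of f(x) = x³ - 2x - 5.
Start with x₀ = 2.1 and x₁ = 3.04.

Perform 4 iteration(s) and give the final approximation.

f(x) = x³ - 2x - 5
x₀ = 2.1, x₁ = 3.04

Secant formula: x_{n+1} = x_n - f(x_n)(x_n - x_{n-1})/(f(x_n) - f(x_{n-1}))

Iteration 1:
  f(2.100000) = 0.061000
  f(3.040000) = 17.014464
  x_2 = 3.040000 - 17.014464×(3.040000 - 2.100000)/(17.014464 - 0.061000)
       = 2.096618
Iteration 2:
  f(3.040000) = 17.014464
  f(2.096618) = 0.023090
  x_3 = 2.096618 - 0.023090×(2.096618 - 3.040000)/(0.023090 - 17.014464)
       = 2.095336
Iteration 3:
  f(2.096618) = 0.023090
  f(2.095336) = 0.008758
  x_4 = 2.095336 - 0.008758×(2.095336 - 2.096618)/(0.008758 - 0.023090)
       = 2.094552
Iteration 4:
  f(2.095336) = 0.008758
  f(2.094552) = 0.000010
  x_5 = 2.094552 - 0.000010×(2.094552 - 2.095336)/(0.000010 - 0.008758)
       = 2.094551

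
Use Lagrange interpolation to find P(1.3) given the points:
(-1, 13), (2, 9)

Lagrange interpolation formula:
P(x) = Σ yᵢ × Lᵢ(x)
where Lᵢ(x) = Π_{j≠i} (x - xⱼ)/(xᵢ - xⱼ)

L_0(1.3) = (1.3 - 2)/(-1 - 2) = 0.233333
L_1(1.3) = (1.3 - (-1))/(2 - (-1)) = 0.766667

P(1.3) = 13×L_0(1.3) + 9×L_1(1.3)
P(1.3) = 9.933333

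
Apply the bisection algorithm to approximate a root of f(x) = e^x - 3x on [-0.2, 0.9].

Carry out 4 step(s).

f(x) = e^x - 3x
Initial interval: [-0.2, 0.9]

Iteration 1:
  c_1 = (-0.200000 + 0.900000)/2 = 0.350000
  f(c_1) = f(0.350000) = 0.369068
  f(a) × f(c) ≥ 0, new interval: [0.350000, 0.900000]
Iteration 2:
  c_2 = (0.350000 + 0.900000)/2 = 0.625000
  f(c_2) = f(0.625000) = -0.006754
  f(a) × f(c) < 0, new interval: [0.350000, 0.625000]
Iteration 3:
  c_3 = (0.350000 + 0.625000)/2 = 0.487500
  f(c_3) = f(0.487500) = 0.165741
  f(a) × f(c) ≥ 0, new interval: [0.487500, 0.625000]
Iteration 4:
  c_4 = (0.487500 + 0.625000)/2 = 0.556250
  f(c_4) = f(0.556250) = 0.075370
  f(a) × f(c) ≥ 0, new interval: [0.556250, 0.625000]

After 4 iteration(s), the approximation is c_4 = 0.556250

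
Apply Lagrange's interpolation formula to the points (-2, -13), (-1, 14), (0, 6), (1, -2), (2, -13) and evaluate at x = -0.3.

Lagrange interpolation formula:
P(x) = Σ yᵢ × Lᵢ(x)
where Lᵢ(x) = Π_{j≠i} (x - xⱼ)/(xᵢ - xⱼ)

L_0(-0.3) = (-0.3 - (-1))/(-2 - (-1)) × (-0.3 - 0)/(-2 - 0) × (-0.3 - 1)/(-2 - 1) × (-0.3 - 2)/(-2 - 2) = -0.026162
L_1(-0.3) = (-0.3 - (-2))/(-1 - (-2)) × (-0.3 - 0)/(-1 - 0) × (-0.3 - 1)/(-1 - 1) × (-0.3 - 2)/(-1 - 2) = 0.254150
L_2(-0.3) = (-0.3 - (-2))/(0 - (-2)) × (-0.3 - (-1))/(0 - (-1)) × (-0.3 - 1)/(0 - 1) × (-0.3 - 2)/(0 - 2) = 0.889525
L_3(-0.3) = (-0.3 - (-2))/(1 - (-2)) × (-0.3 - (-1))/(1 - (-1)) × (-0.3 - 0)/(1 - 0) × (-0.3 - 2)/(1 - 2) = -0.136850
L_4(-0.3) = (-0.3 - (-2))/(2 - (-2)) × (-0.3 - (-1))/(2 - (-1)) × (-0.3 - 0)/(2 - 0) × (-0.3 - 1)/(2 - 1) = 0.019337

P(-0.3) = (-13)×L_0(-0.3) + 14×L_1(-0.3) + 6×L_2(-0.3) + (-2)×L_3(-0.3) + (-13)×L_4(-0.3)
P(-0.3) = 9.257675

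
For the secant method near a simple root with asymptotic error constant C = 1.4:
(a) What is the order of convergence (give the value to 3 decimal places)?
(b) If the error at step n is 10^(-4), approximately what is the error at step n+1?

(a) Secant method has superlinear convergence with order φ = (1+√5)/2 ≈ 1.618.
    This means |e_{n+1}| ≈ C|e_n|^1.618.

(b) With |e_n| = 10^(-4) and C = 1.4:
    |e_{n+1}| ≈ 1.4 × (10^(-4))^1.618 = 1.4 × 10^(-6.47)

(a) ≈ 1.618 (golden ratio); (b) |e_{n+1}| ≈ 4.721e-07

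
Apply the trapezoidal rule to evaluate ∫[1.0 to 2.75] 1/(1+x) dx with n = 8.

f(x) = 1/(1+x)
a = 1.0, b = 2.75, n = 8
h = (b - a)/n = 0.218750

Trapezoidal rule: (h/2)[f(x₀) + 2f(x₁) + 2f(x₂) + ... + f(xₙ)]

x_0 = 1.0000, f(x_0) = 0.500000, coefficient = 1
x_1 = 1.2188, f(x_1) = 0.450704, coefficient = 2
x_2 = 1.4375, f(x_2) = 0.410256, coefficient = 2
x_3 = 1.6562, f(x_3) = 0.376471, coefficient = 2
x_4 = 1.8750, f(x_4) = 0.347826, coefficient = 2
x_5 = 2.0938, f(x_5) = 0.323232, coefficient = 2
x_6 = 2.3125, f(x_6) = 0.301887, coefficient = 2
x_7 = 2.5312, f(x_7) = 0.283186, coefficient = 2
x_8 = 2.7500, f(x_8) = 0.266667, coefficient = 1

I ≈ (0.218750/2) × 5.753791 = 0.629321
Exact value: 0.628609
Error: 0.000712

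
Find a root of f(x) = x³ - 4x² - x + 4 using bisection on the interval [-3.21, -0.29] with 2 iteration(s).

f(x) = x³ - 4x² - x + 4
Initial interval: [-3.21, -0.29]

Iteration 1:
  c_1 = (-3.210000 + (-0.290000))/2 = -1.750000
  f(c_1) = f(-1.750000) = -11.859375
  f(a) × f(c) ≥ 0, new interval: [-1.750000, -0.290000]
Iteration 2:
  c_2 = (-1.750000 + (-0.290000))/2 = -1.020000
  f(c_2) = f(-1.020000) = -0.202808
  f(a) × f(c) ≥ 0, new interval: [-1.020000, -0.290000]

After 2 iteration(s), the approximation is c_2 = -1.020000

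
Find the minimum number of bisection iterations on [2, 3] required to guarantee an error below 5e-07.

We need (b-a)/2^n ≤ 5e-07
(3 - 2)/2^n ≤ 5e-07
1/2^n ≤ 5e-07
2^n ≥ 2000000
n ≥ log₂(2000000) = 20.93
n ≥ 21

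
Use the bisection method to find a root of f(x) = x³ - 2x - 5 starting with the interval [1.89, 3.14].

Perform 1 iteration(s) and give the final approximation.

f(x) = x³ - 2x - 5
Initial interval: [1.89, 3.14]

Iteration 1:
  c_1 = (1.890000 + 3.140000)/2 = 2.515000
  f(c_1) = f(2.515000) = 5.877941
  f(a) × f(c) < 0, new interval: [1.890000, 2.515000]

After 1 iteration(s), the approximation is c_1 = 2.515000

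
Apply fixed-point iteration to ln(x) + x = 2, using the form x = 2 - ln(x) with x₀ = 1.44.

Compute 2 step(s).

Equation: ln(x) + x = 2
Fixed-point form: x = 2 - ln(x)
x₀ = 1.44

x_1 = g(1.440000) = 1.635357
x_2 = g(1.635357) = 1.508139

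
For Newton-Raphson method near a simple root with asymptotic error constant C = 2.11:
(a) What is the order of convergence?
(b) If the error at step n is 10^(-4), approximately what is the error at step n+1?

(a) Newton-Raphson has quadratic (order 2) convergence near simple roots.
    This means |e_{n+1}| ≈ C|e_n|².

(b) With |e_n| = 10^(-4) and C = 2.11:
    |e_{n+1}| ≈ 2.11 × (10^(-4))² = 2.11 × 10^(-8)

(a) 2 (quadratic); (b) |e_{n+1}| ≈ 2.110e-08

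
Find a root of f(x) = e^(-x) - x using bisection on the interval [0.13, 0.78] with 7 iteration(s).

f(x) = e^(-x) - x
Initial interval: [0.13, 0.78]

Iteration 1:
  c_1 = (0.130000 + 0.780000)/2 = 0.455000
  f(c_1) = f(0.455000) = 0.179448
  f(a) × f(c) ≥ 0, new interval: [0.455000, 0.780000]
Iteration 2:
  c_2 = (0.455000 + 0.780000)/2 = 0.617500
  f(c_2) = f(0.617500) = -0.078209
  f(a) × f(c) < 0, new interval: [0.455000, 0.617500]
Iteration 3:
  c_3 = (0.455000 + 0.617500)/2 = 0.536250
  f(c_3) = f(0.536250) = 0.048688
  f(a) × f(c) ≥ 0, new interval: [0.536250, 0.617500]
Iteration 4:
  c_4 = (0.536250 + 0.617500)/2 = 0.576875
  f(c_4) = f(0.576875) = -0.015224
  f(a) × f(c) < 0, new interval: [0.536250, 0.576875]
Iteration 5:
  c_5 = (0.536250 + 0.576875)/2 = 0.556563
  f(c_5) = f(0.556563) = 0.016613
  f(a) × f(c) ≥ 0, new interval: [0.556563, 0.576875]
Iteration 6:
  c_6 = (0.556563 + 0.576875)/2 = 0.566719
  f(c_6) = f(0.566719) = 0.000665
  f(a) × f(c) ≥ 0, new interval: [0.566719, 0.576875]
Iteration 7:
  c_7 = (0.566719 + 0.576875)/2 = 0.571797
  f(c_7) = f(0.571797) = -0.007287
  f(a) × f(c) < 0, new interval: [0.566719, 0.571797]

After 7 iteration(s), the approximation is c_7 = 0.571797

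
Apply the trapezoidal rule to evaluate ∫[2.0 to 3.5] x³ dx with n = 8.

f(x) = x³
a = 2.0, b = 3.5, n = 8
h = (b - a)/n = 0.187500

Trapezoidal rule: (h/2)[f(x₀) + 2f(x₁) + 2f(x₂) + ... + f(xₙ)]

x_0 = 2.0000, f(x_0) = 8.000000, coefficient = 1
x_1 = 2.1875, f(x_1) = 10.467529, coefficient = 2
x_2 = 2.3750, f(x_2) = 13.396484, coefficient = 2
x_3 = 2.5625, f(x_3) = 16.826416, coefficient = 2
x_4 = 2.7500, f(x_4) = 20.796875, coefficient = 2
x_5 = 2.9375, f(x_5) = 25.347412, coefficient = 2
x_6 = 3.1250, f(x_6) = 30.517578, coefficient = 2
x_7 = 3.3125, f(x_7) = 36.346924, coefficient = 2
x_8 = 3.5000, f(x_8) = 42.875000, coefficient = 1

I ≈ (0.187500/2) × 358.273438 = 33.588135
Exact value: 33.515625
Error: 0.072510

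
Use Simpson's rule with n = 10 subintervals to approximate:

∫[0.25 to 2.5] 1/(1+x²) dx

f(x) = 1/(1+x²)
a = 0.25, b = 2.5, n = 10
h = (b - a)/n = 0.225000

Simpson's rule: (h/3)[f(x₀) + 4f(x₁) + 2f(x₂) + ... + f(xₙ)]

x_0 = 0.2500, f(x_0) = 0.941176, coefficient = 1
x_1 = 0.4750, f(x_1) = 0.815910, coefficient = 4
x_2 = 0.7000, f(x_2) = 0.671141, coefficient = 2
x_3 = 0.9250, f(x_3) = 0.538902, coefficient = 4
x_4 = 1.1500, f(x_4) = 0.430571, coefficient = 2
x_5 = 1.3750, f(x_5) = 0.345946, coefficient = 4
x_6 = 1.6000, f(x_6) = 0.280899, coefficient = 2
x_7 = 1.8250, f(x_7) = 0.230914, coefficient = 4
x_8 = 2.0500, f(x_8) = 0.192215, coefficient = 2
x_9 = 2.2750, f(x_9) = 0.161927, coefficient = 4
x_10 = 2.5000, f(x_10) = 0.137931, coefficient = 1

I ≈ (0.225000/3) × 12.603153 = 0.945237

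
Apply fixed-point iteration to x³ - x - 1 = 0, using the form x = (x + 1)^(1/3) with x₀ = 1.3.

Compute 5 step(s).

Equation: x³ - x - 1 = 0
Fixed-point form: x = (x + 1)^(1/3)
x₀ = 1.3

x_1 = g(1.300000) = 1.320006
x_2 = g(1.320006) = 1.323822
x_3 = g(1.323822) = 1.324548
x_4 = g(1.324548) = 1.324686
x_5 = g(1.324686) = 1.324712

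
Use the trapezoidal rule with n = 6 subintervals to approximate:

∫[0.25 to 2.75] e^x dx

f(x) = e^x
a = 0.25, b = 2.75, n = 6
h = (b - a)/n = 0.416667

Trapezoidal rule: (h/2)[f(x₀) + 2f(x₁) + 2f(x₂) + ... + f(xₙ)]

x_0 = 0.2500, f(x_0) = 1.284025, coefficient = 1
x_1 = 0.6667, f(x_1) = 1.947734, coefficient = 2
x_2 = 1.0833, f(x_2) = 2.954512, coefficient = 2
x_3 = 1.5000, f(x_3) = 4.481689, coefficient = 2
x_4 = 1.9167, f(x_4) = 6.798260, coefficient = 2
x_5 = 2.3333, f(x_5) = 10.312259, coefficient = 2
x_6 = 2.7500, f(x_6) = 15.642632, coefficient = 1

I ≈ (0.416667/2) × 69.915563 = 14.565742
Exact value: 14.358606
Error: 0.207136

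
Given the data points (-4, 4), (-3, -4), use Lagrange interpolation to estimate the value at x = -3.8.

Lagrange interpolation formula:
P(x) = Σ yᵢ × Lᵢ(x)
where Lᵢ(x) = Π_{j≠i} (x - xⱼ)/(xᵢ - xⱼ)

L_0(-3.8) = (-3.8 - (-3))/(-4 - (-3)) = 0.800000
L_1(-3.8) = (-3.8 - (-4))/(-3 - (-4)) = 0.200000

P(-3.8) = 4×L_0(-3.8) + (-4)×L_1(-3.8)
P(-3.8) = 2.400000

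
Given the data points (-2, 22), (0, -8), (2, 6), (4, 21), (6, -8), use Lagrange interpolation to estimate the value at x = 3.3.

Lagrange interpolation formula:
P(x) = Σ yᵢ × Lᵢ(x)
where Lᵢ(x) = Π_{j≠i} (x - xⱼ)/(xᵢ - xⱼ)

L_0(3.3) = (3.3 - 0)/(-2 - 0) × (3.3 - 2)/(-2 - 2) × (3.3 - 4)/(-2 - 4) × (3.3 - 6)/(-2 - 6) = 0.021115
L_1(3.3) = (3.3 - (-2))/(0 - (-2)) × (3.3 - 2)/(0 - 2) × (3.3 - 4)/(0 - 4) × (3.3 - 6)/(0 - 6) = -0.135647
L_2(3.3) = (3.3 - (-2))/(2 - (-2)) × (3.3 - 0)/(2 - 0) × (3.3 - 4)/(2 - 4) × (3.3 - 6)/(2 - 6) = 0.516502
L_3(3.3) = (3.3 - (-2))/(4 - (-2)) × (3.3 - 0)/(4 - 0) × (3.3 - 2)/(4 - 2) × (3.3 - 6)/(4 - 6) = 0.639478
L_4(3.3) = (3.3 - (-2))/(6 - (-2)) × (3.3 - 0)/(6 - 0) × (3.3 - 2)/(6 - 2) × (3.3 - 4)/(6 - 4) = -0.041448

P(3.3) = 22×L_0(3.3) + (-8)×L_1(3.3) + 6×L_2(3.3) + 21×L_3(3.3) + (-8)×L_4(3.3)
P(3.3) = 18.409333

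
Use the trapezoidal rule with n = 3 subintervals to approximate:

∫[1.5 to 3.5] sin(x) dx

f(x) = sin(x)
a = 1.5, b = 3.5, n = 3
h = (b - a)/n = 0.666667

Trapezoidal rule: (h/2)[f(x₀) + 2f(x₁) + 2f(x₂) + ... + f(xₙ)]

x_0 = 1.5000, f(x_0) = 0.997495, coefficient = 1
x_1 = 2.1667, f(x_1) = 0.827660, coefficient = 2
x_2 = 2.8333, f(x_2) = 0.303400, coefficient = 2
x_3 = 3.5000, f(x_3) = -0.350783, coefficient = 1

I ≈ (0.666667/2) × 2.908833 = 0.969611
Exact value: 1.007194
Error: 0.037583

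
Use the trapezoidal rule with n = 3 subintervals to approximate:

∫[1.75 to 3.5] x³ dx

f(x) = x³
a = 1.75, b = 3.5, n = 3
h = (b - a)/n = 0.583333

Trapezoidal rule: (h/2)[f(x₀) + 2f(x₁) + 2f(x₂) + ... + f(xₙ)]

x_0 = 1.7500, f(x_0) = 5.359375, coefficient = 1
x_1 = 2.3333, f(x_1) = 12.703704, coefficient = 2
x_2 = 2.9167, f(x_2) = 24.811921, coefficient = 2
x_3 = 3.5000, f(x_3) = 42.875000, coefficient = 1

I ≈ (0.583333/2) × 123.265625 = 35.952474
Exact value: 35.170898
Error: 0.781576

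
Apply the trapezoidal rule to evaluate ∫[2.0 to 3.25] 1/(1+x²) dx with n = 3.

f(x) = 1/(1+x²)
a = 2.0, b = 3.25, n = 3
h = (b - a)/n = 0.416667

Trapezoidal rule: (h/2)[f(x₀) + 2f(x₁) + 2f(x₂) + ... + f(xₙ)]

x_0 = 2.0000, f(x_0) = 0.200000, coefficient = 1
x_1 = 2.4167, f(x_1) = 0.146193, coefficient = 2
x_2 = 2.8333, f(x_2) = 0.110769, coefficient = 2
x_3 = 3.2500, f(x_3) = 0.086486, coefficient = 1

I ≈ (0.416667/2) × 0.800411 = 0.166752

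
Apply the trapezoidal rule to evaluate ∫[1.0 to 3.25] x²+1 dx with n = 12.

f(x) = x²+1
a = 1.0, b = 3.25, n = 12
h = (b - a)/n = 0.187500

Trapezoidal rule: (h/2)[f(x₀) + 2f(x₁) + 2f(x₂) + ... + f(xₙ)]

x_0 = 1.0000, f(x_0) = 2.000000, coefficient = 1
x_1 = 1.1875, f(x_1) = 2.410156, coefficient = 2
x_2 = 1.3750, f(x_2) = 2.890625, coefficient = 2
x_3 = 1.5625, f(x_3) = 3.441406, coefficient = 2
x_4 = 1.7500, f(x_4) = 4.062500, coefficient = 2
x_5 = 1.9375, f(x_5) = 4.753906, coefficient = 2
x_6 = 2.1250, f(x_6) = 5.515625, coefficient = 2
x_7 = 2.3125, f(x_7) = 6.347656, coefficient = 2
x_8 = 2.5000, f(x_8) = 7.250000, coefficient = 2
x_9 = 2.6875, f(x_9) = 8.222656, coefficient = 2
x_10 = 2.8750, f(x_10) = 9.265625, coefficient = 2
x_11 = 3.0625, f(x_11) = 10.378906, coefficient = 2
x_12 = 3.2500, f(x_12) = 11.562500, coefficient = 1

I ≈ (0.187500/2) × 142.640625 = 13.372559
Exact value: 13.359375
Error: 0.013184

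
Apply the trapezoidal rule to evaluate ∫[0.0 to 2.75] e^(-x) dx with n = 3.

f(x) = e^(-x)
a = 0.0, b = 2.75, n = 3
h = (b - a)/n = 0.916667

Trapezoidal rule: (h/2)[f(x₀) + 2f(x₁) + 2f(x₂) + ... + f(xₙ)]

x_0 = 0.0000, f(x_0) = 1.000000, coefficient = 1
x_1 = 0.9167, f(x_1) = 0.399850, coefficient = 2
x_2 = 1.8333, f(x_2) = 0.159880, coefficient = 2
x_3 = 2.7500, f(x_3) = 0.063928, coefficient = 1

I ≈ (0.916667/2) × 2.183387 = 1.000719
Exact value: 0.936072
Error: 0.064647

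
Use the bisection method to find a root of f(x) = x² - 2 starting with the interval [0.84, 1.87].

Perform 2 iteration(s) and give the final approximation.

f(x) = x² - 2
Initial interval: [0.84, 1.87]

Iteration 1:
  c_1 = (0.840000 + 1.870000)/2 = 1.355000
  f(c_1) = f(1.355000) = -0.163975
  f(a) × f(c) ≥ 0, new interval: [1.355000, 1.870000]
Iteration 2:
  c_2 = (1.355000 + 1.870000)/2 = 1.612500
  f(c_2) = f(1.612500) = 0.600156
  f(a) × f(c) < 0, new interval: [1.355000, 1.612500]

After 2 iteration(s), the approximation is c_2 = 1.612500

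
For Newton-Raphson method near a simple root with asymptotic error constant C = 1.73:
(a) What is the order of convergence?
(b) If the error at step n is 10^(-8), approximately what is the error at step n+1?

(a) Newton-Raphson has quadratic (order 2) convergence near simple roots.
    This means |e_{n+1}| ≈ C|e_n|².

(b) With |e_n| = 10^(-8) and C = 1.73:
    |e_{n+1}| ≈ 1.73 × (10^(-8))² = 1.73 × 10^(-16)

(a) 2 (quadratic); (b) |e_{n+1}| ≈ 1.730e-16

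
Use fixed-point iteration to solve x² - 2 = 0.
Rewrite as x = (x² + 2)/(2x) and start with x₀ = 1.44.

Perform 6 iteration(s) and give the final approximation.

Equation: x² - 2 = 0
Fixed-point form: x = (x² + 2)/(2x)
x₀ = 1.44

x_1 = g(1.440000) = 1.414444
x_2 = g(1.414444) = 1.414214
x_3 = g(1.414214) = 1.414214
x_4 = g(1.414214) = 1.414214
x_5 = g(1.414214) = 1.414214
x_6 = g(1.414214) = 1.414214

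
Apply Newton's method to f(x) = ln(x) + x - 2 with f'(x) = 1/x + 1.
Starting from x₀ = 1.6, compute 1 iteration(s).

f(x) = ln(x) + x - 2
f'(x) = 1/x + 1
x₀ = 1.6

Newton-Raphson formula: x_{n+1} = x_n - f(x_n)/f'(x_n)

Iteration 1:
  f(1.600000) = 0.070004
  f'(1.600000) = 1.625000
  x_1 = 1.600000 - 0.070004/1.625000 = 1.556921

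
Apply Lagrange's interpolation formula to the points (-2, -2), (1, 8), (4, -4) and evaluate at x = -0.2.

Lagrange interpolation formula:
P(x) = Σ yᵢ × Lᵢ(x)
where Lᵢ(x) = Π_{j≠i} (x - xⱼ)/(xᵢ - xⱼ)

L_0(-0.2) = (-0.2 - 1)/(-2 - 1) × (-0.2 - 4)/(-2 - 4) = 0.280000
L_1(-0.2) = (-0.2 - (-2))/(1 - (-2)) × (-0.2 - 4)/(1 - 4) = 0.840000
L_2(-0.2) = (-0.2 - (-2))/(4 - (-2)) × (-0.2 - 1)/(4 - 1) = -0.120000

P(-0.2) = (-2)×L_0(-0.2) + 8×L_1(-0.2) + (-4)×L_2(-0.2)
P(-0.2) = 6.640000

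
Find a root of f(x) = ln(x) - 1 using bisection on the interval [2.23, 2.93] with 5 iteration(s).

f(x) = ln(x) - 1
Initial interval: [2.23, 2.93]

Iteration 1:
  c_1 = (2.230000 + 2.930000)/2 = 2.580000
  f(c_1) = f(2.580000) = -0.052211
  f(a) × f(c) ≥ 0, new interval: [2.580000, 2.930000]
Iteration 2:
  c_2 = (2.580000 + 2.930000)/2 = 2.755000
  f(c_2) = f(2.755000) = 0.013417
  f(a) × f(c) < 0, new interval: [2.580000, 2.755000]
Iteration 3:
  c_3 = (2.580000 + 2.755000)/2 = 2.667500
  f(c_3) = f(2.667500) = -0.018858
  f(a) × f(c) ≥ 0, new interval: [2.667500, 2.755000]
Iteration 4:
  c_4 = (2.667500 + 2.755000)/2 = 2.711250
  f(c_4) = f(2.711250) = -0.002590
  f(a) × f(c) ≥ 0, new interval: [2.711250, 2.755000]
Iteration 5:
  c_5 = (2.711250 + 2.755000)/2 = 2.733125
  f(c_5) = f(2.733125) = 0.005446
  f(a) × f(c) < 0, new interval: [2.711250, 2.733125]

After 5 iteration(s), the approximation is c_5 = 2.733125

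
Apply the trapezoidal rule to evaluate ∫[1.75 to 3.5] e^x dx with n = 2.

f(x) = e^x
a = 1.75, b = 3.5, n = 2
h = (b - a)/n = 0.875000

Trapezoidal rule: (h/2)[f(x₀) + 2f(x₁) + 2f(x₂) + ... + f(xₙ)]

x_0 = 1.7500, f(x_0) = 5.754603, coefficient = 1
x_1 = 2.6250, f(x_1) = 13.804574, coefficient = 2
x_2 = 3.5000, f(x_2) = 33.115452, coefficient = 1

I ≈ (0.875000/2) × 66.479203 = 29.084651
Exact value: 27.360849
Error: 1.723802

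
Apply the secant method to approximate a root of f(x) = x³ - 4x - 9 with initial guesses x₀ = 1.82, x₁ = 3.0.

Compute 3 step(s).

f(x) = x³ - 4x - 9
x₀ = 1.82, x₁ = 3.0

Secant formula: x_{n+1} = x_n - f(x_n)(x_n - x_{n-1})/(f(x_n) - f(x_{n-1}))

Iteration 1:
  f(1.820000) = -10.251432
  f(3.000000) = 6.000000
  x_2 = 3.000000 - 6.000000×(3.000000 - 1.820000)/(6.000000 - (-10.251432))
       = 2.564346
Iteration 2:
  f(3.000000) = 6.000000
  f(2.564346) = -2.394576
  x_3 = 2.564346 - (-2.394576)×(2.564346 - 3.000000)/(-2.394576 - 6.000000)
       = 2.688618
Iteration 3:
  f(2.564346) = -2.394576
  f(2.688618) = -0.319356
  x_4 = 2.688618 - (-0.319356)×(2.688618 - 2.564346)/(-0.319356 - (-2.394576))
       = 2.707742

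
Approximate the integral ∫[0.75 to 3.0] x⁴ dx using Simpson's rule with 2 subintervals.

f(x) = x⁴
a = 0.75, b = 3.0, n = 2
h = (b - a)/n = 1.125000

Simpson's rule: (h/3)[f(x₀) + 4f(x₁) + 2f(x₂) + ... + f(xₙ)]

x_0 = 0.7500, f(x_0) = 0.316406, coefficient = 1
x_1 = 1.8750, f(x_1) = 12.359619, coefficient = 4
x_2 = 3.0000, f(x_2) = 81.000000, coefficient = 1

I ≈ (1.125000/3) × 130.754883 = 49.033081
Exact value: 48.552539
Error: 0.480542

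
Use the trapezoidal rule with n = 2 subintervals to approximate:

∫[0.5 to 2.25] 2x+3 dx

f(x) = 2x+3
a = 0.5, b = 2.25, n = 2
h = (b - a)/n = 0.875000

Trapezoidal rule: (h/2)[f(x₀) + 2f(x₁) + 2f(x₂) + ... + f(xₙ)]

x_0 = 0.5000, f(x_0) = 4.000000, coefficient = 1
x_1 = 1.3750, f(x_1) = 5.750000, coefficient = 2
x_2 = 2.2500, f(x_2) = 7.500000, coefficient = 1

I ≈ (0.875000/2) × 23.000000 = 10.062500
Exact value: 10.062500
Error: 0.000000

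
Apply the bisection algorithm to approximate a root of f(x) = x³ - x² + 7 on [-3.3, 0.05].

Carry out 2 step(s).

f(x) = x³ - x² + 7
Initial interval: [-3.3, 0.05]

Iteration 1:
  c_1 = (-3.300000 + 0.050000)/2 = -1.625000
  f(c_1) = f(-1.625000) = 0.068359
  f(a) × f(c) < 0, new interval: [-3.300000, -1.625000]
Iteration 2:
  c_2 = (-3.300000 + (-1.625000))/2 = -2.462500
  f(c_2) = f(-2.462500) = -13.996275
  f(a) × f(c) ≥ 0, new interval: [-2.462500, -1.625000]

After 2 iteration(s), the approximation is c_2 = -2.462500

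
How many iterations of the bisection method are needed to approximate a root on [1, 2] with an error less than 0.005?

We need (b-a)/2^n ≤ 0.005
(2 - 1)/2^n ≤ 0.005
1/2^n ≤ 0.005
2^n ≥ 200
n ≥ log₂(200) = 7.64
n ≥ 8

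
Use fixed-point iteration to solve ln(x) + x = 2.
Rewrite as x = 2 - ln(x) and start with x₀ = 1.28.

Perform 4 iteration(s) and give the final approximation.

Equation: ln(x) + x = 2
Fixed-point form: x = 2 - ln(x)
x₀ = 1.28

x_1 = g(1.280000) = 1.753140
x_2 = g(1.753140) = 1.438592
x_3 = g(1.438592) = 1.636335
x_4 = g(1.636335) = 1.507541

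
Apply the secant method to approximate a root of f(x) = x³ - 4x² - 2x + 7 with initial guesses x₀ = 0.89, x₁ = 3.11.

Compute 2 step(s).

f(x) = x³ - 4x² - 2x + 7
x₀ = 0.89, x₁ = 3.11

Secant formula: x_{n+1} = x_n - f(x_n)(x_n - x_{n-1})/(f(x_n) - f(x_{n-1}))

Iteration 1:
  f(0.890000) = 2.756569
  f(3.110000) = -7.828169
  x_2 = 3.110000 - (-7.828169)×(3.110000 - 0.890000)/(-7.828169 - 2.756569)
       = 1.468152
Iteration 2:
  f(3.110000) = -7.828169
  f(1.468152) = -1.393624
  x_3 = 1.468152 - (-1.393624)×(1.468152 - 3.110000)/(-1.393624 - (-7.828169))
       = 1.112552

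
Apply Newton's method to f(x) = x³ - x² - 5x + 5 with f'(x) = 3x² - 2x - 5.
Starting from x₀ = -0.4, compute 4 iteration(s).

f(x) = x³ - x² - 5x + 5
f'(x) = 3x² - 2x - 5
x₀ = -0.4

Newton-Raphson formula: x_{n+1} = x_n - f(x_n)/f'(x_n)

Iteration 1:
  f(-0.400000) = 6.776000
  f'(-0.400000) = -3.720000
  x_1 = -0.400000 - 6.776000/(-3.720000) = 1.421505
Iteration 2:
  f(1.421505) = -1.255800
  f'(1.421505) = -1.780978
  x_2 = 1.421505 - (-1.255800)/(-1.780978) = 0.716387
Iteration 3:
  f(0.716387) = 1.272512
  f'(0.716387) = -4.893143
  x_3 = 0.716387 - 1.272512/(-4.893143) = 0.976447
Iteration 4:
  f(0.976447) = 0.095307
  f'(0.976447) = -4.092547
  x_4 = 0.976447 - 0.095307/(-4.092547) = 0.999735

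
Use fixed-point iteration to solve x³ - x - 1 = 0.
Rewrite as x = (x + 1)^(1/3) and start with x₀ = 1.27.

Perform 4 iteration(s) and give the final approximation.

Equation: x³ - x - 1 = 0
Fixed-point form: x = (x + 1)^(1/3)
x₀ = 1.27

x_1 = g(1.270000) = 1.314242
x_2 = g(1.314242) = 1.322725
x_3 = g(1.322725) = 1.324339
x_4 = g(1.324339) = 1.324646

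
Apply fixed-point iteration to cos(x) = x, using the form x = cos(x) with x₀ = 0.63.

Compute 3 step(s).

Equation: cos(x) = x
Fixed-point form: x = cos(x)
x₀ = 0.63

x_1 = g(0.630000) = 0.808028
x_2 = g(0.808028) = 0.690926
x_3 = g(0.690926) = 0.770656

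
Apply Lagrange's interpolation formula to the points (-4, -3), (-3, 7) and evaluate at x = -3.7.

Lagrange interpolation formula:
P(x) = Σ yᵢ × Lᵢ(x)
where Lᵢ(x) = Π_{j≠i} (x - xⱼ)/(xᵢ - xⱼ)

L_0(-3.7) = (-3.7 - (-3))/(-4 - (-3)) = 0.700000
L_1(-3.7) = (-3.7 - (-4))/(-3 - (-4)) = 0.300000

P(-3.7) = (-3)×L_0(-3.7) + 7×L_1(-3.7)
P(-3.7) = 0.000000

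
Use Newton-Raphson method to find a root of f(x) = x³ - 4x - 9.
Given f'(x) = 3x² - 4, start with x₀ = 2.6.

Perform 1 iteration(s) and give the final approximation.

f(x) = x³ - 4x - 9
f'(x) = 3x² - 4
x₀ = 2.6

Newton-Raphson formula: x_{n+1} = x_n - f(x_n)/f'(x_n)

Iteration 1:
  f(2.600000) = -1.824000
  f'(2.600000) = 16.280000
  x_1 = 2.600000 - (-1.824000)/16.280000 = 2.712039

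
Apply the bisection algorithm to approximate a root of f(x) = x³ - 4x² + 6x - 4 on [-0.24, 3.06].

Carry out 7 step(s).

f(x) = x³ - 4x² + 6x - 4
Initial interval: [-0.24, 3.06]

Iteration 1:
  c_1 = (-0.240000 + 3.060000)/2 = 1.410000
  f(c_1) = f(1.410000) = -0.689179
  f(a) × f(c) ≥ 0, new interval: [1.410000, 3.060000]
Iteration 2:
  c_2 = (1.410000 + 3.060000)/2 = 2.235000
  f(c_2) = f(2.235000) = 0.593428
  f(a) × f(c) < 0, new interval: [1.410000, 2.235000]
Iteration 3:
  c_3 = (1.410000 + 2.235000)/2 = 1.822500
  f(c_3) = f(1.822500) = -0.297580
  f(a) × f(c) ≥ 0, new interval: [1.822500, 2.235000]
Iteration 4:
  c_4 = (1.822500 + 2.235000)/2 = 2.028750
  f(c_4) = f(2.028750) = 0.059177
  f(a) × f(c) < 0, new interval: [1.822500, 2.028750]
Iteration 5:
  c_5 = (1.822500 + 2.028750)/2 = 1.925625
  f(c_5) = f(1.925625) = -0.138098
  f(a) × f(c) ≥ 0, new interval: [1.925625, 2.028750]
Iteration 6:
  c_6 = (1.925625 + 2.028750)/2 = 1.977188
  f(c_6) = f(1.977188) = -0.044596
  f(a) × f(c) ≥ 0, new interval: [1.977188, 2.028750]
Iteration 7:
  c_7 = (1.977188 + 2.028750)/2 = 2.002969
  f(c_7) = f(2.002969) = 0.005955
  f(a) × f(c) < 0, new interval: [1.977188, 2.002969]

After 7 iteration(s), the approximation is c_7 = 2.002969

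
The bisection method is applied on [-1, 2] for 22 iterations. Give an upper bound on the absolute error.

Bisection error bound: |error| ≤ (b-a)/2^n
|error| ≤ (2 - (-1))/2^22 = 3/2^22
|error| ≤ 0.0000007153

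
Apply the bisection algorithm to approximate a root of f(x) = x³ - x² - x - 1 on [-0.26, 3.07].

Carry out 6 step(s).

f(x) = x³ - x² - x - 1
Initial interval: [-0.26, 3.07]

Iteration 1:
  c_1 = (-0.260000 + 3.070000)/2 = 1.405000
  f(c_1) = f(1.405000) = -1.605520
  f(a) × f(c) ≥ 0, new interval: [1.405000, 3.070000]
Iteration 2:
  c_2 = (1.405000 + 3.070000)/2 = 2.237500
  f(c_2) = f(2.237500) = 2.957928
  f(a) × f(c) < 0, new interval: [1.405000, 2.237500]
Iteration 3:
  c_3 = (1.405000 + 2.237500)/2 = 1.821250
  f(c_3) = f(1.821250) = -0.097204
  f(a) × f(c) ≥ 0, new interval: [1.821250, 2.237500]
Iteration 4:
  c_4 = (1.821250 + 2.237500)/2 = 2.029375
  f(c_4) = f(2.029375) = 1.209965
  f(a) × f(c) < 0, new interval: [1.821250, 2.029375]
Iteration 5:
  c_5 = (1.821250 + 2.029375)/2 = 1.925312
  f(c_5) = f(1.925312) = 0.504662
  f(a) × f(c) < 0, new interval: [1.821250, 1.925312]
Iteration 6:
  c_6 = (1.821250 + 1.925312)/2 = 1.873281
  f(c_6) = f(1.873281) = 0.191222
  f(a) × f(c) < 0, new interval: [1.821250, 1.873281]

After 6 iteration(s), the approximation is c_6 = 1.873281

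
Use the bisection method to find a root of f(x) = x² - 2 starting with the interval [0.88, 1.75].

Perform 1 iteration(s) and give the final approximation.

f(x) = x² - 2
Initial interval: [0.88, 1.75]

Iteration 1:
  c_1 = (0.880000 + 1.750000)/2 = 1.315000
  f(c_1) = f(1.315000) = -0.270775
  f(a) × f(c) ≥ 0, new interval: [1.315000, 1.750000]

After 1 iteration(s), the approximation is c_1 = 1.315000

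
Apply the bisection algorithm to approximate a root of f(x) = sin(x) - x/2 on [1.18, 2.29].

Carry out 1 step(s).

f(x) = sin(x) - x/2
Initial interval: [1.18, 2.29]

Iteration 1:
  c_1 = (1.180000 + 2.290000)/2 = 1.735000
  f(c_1) = f(1.735000) = 0.119049
  f(a) × f(c) ≥ 0, new interval: [1.735000, 2.290000]

After 1 iteration(s), the approximation is c_1 = 1.735000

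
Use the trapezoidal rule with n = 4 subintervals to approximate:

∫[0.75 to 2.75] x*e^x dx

f(x) = x*e^x
a = 0.75, b = 2.75, n = 4
h = (b - a)/n = 0.500000

Trapezoidal rule: (h/2)[f(x₀) + 2f(x₁) + 2f(x₂) + ... + f(xₙ)]

x_0 = 0.7500, f(x_0) = 1.587750, coefficient = 1
x_1 = 1.2500, f(x_1) = 4.362929, coefficient = 2
x_2 = 1.7500, f(x_2) = 10.070555, coefficient = 2
x_3 = 2.2500, f(x_3) = 21.347406, coefficient = 2
x_4 = 2.7500, f(x_4) = 43.017238, coefficient = 1

I ≈ (0.500000/2) × 116.166766 = 29.041691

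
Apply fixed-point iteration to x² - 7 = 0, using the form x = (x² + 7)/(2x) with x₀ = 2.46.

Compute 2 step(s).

Equation: x² - 7 = 0
Fixed-point form: x = (x² + 7)/(2x)
x₀ = 2.46

x_1 = g(2.460000) = 2.652764
x_2 = g(2.652764) = 2.645761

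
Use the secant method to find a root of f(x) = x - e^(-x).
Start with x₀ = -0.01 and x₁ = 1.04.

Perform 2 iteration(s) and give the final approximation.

f(x) = x - e^(-x)
x₀ = -0.01, x₁ = 1.04

Secant formula: x_{n+1} = x_n - f(x_n)(x_n - x_{n-1})/(f(x_n) - f(x_{n-1}))

Iteration 1:
  f(-0.010000) = -1.020050
  f(1.040000) = 0.686545
  x_2 = 1.040000 - 0.686545×(1.040000 - (-0.010000))/(0.686545 - (-1.020050))
       = 0.617596
Iteration 2:
  f(1.040000) = 0.686545
  f(0.617596) = 0.078357
  x_3 = 0.617596 - 0.078357×(0.617596 - 1.040000)/(0.078357 - 0.686545)
       = 0.563175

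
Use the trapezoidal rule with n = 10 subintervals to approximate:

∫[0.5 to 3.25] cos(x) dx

f(x) = cos(x)
a = 0.5, b = 3.25, n = 10
h = (b - a)/n = 0.275000

Trapezoidal rule: (h/2)[f(x₀) + 2f(x₁) + 2f(x₂) + ... + f(xₙ)]

x_0 = 0.5000, f(x_0) = 0.877583, coefficient = 1
x_1 = 0.7750, f(x_1) = 0.714421, coefficient = 2
x_2 = 1.0500, f(x_2) = 0.497571, coefficient = 2
x_3 = 1.3250, f(x_3) = 0.243329, coefficient = 2
x_4 = 1.6000, f(x_4) = -0.029200, coefficient = 2
x_5 = 1.8750, f(x_5) = -0.299534, coefficient = 2
x_6 = 2.1500, f(x_6) = -0.547358, coefficient = 2
x_7 = 2.4250, f(x_7) = -0.754048, coefficient = 2
x_8 = 2.7000, f(x_8) = -0.904072, coefficient = 2
x_9 = 2.9750, f(x_9) = -0.986156, coefficient = 2
x_10 = 3.2500, f(x_10) = -0.994130, coefficient = 1

I ≈ (0.275000/2) × -4.246638 = -0.583913
Exact value: -0.587621
Error: 0.003708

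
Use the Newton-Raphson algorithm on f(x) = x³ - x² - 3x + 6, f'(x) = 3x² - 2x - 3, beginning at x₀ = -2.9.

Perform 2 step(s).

f(x) = x³ - x² - 3x + 6
f'(x) = 3x² - 2x - 3
x₀ = -2.9

Newton-Raphson formula: x_{n+1} = x_n - f(x_n)/f'(x_n)

Iteration 1:
  f(-2.900000) = -18.099000
  f'(-2.900000) = 28.030000
  x_1 = -2.900000 - (-18.099000)/28.030000 = -2.254299
Iteration 2:
  f(-2.254299) = -3.775007
  f'(-2.254299) = 16.754189
  x_2 = -2.254299 - (-3.775007)/16.754189 = -2.028982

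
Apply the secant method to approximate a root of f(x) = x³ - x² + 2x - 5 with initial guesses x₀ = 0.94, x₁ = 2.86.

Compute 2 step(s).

f(x) = x³ - x² + 2x - 5
x₀ = 0.94, x₁ = 2.86

Secant formula: x_{n+1} = x_n - f(x_n)(x_n - x_{n-1})/(f(x_n) - f(x_{n-1}))

Iteration 1:
  f(0.940000) = -3.173016
  f(2.860000) = 15.934056
  x_2 = 2.860000 - 15.934056×(2.860000 - 0.940000)/(15.934056 - (-3.173016))
       = 1.258845
Iteration 2:
  f(2.860000) = 15.934056
  f(1.258845) = -2.072122
  x_3 = 1.258845 - (-2.072122)×(1.258845 - 2.860000)/(-2.072122 - 15.934056)
       = 1.443103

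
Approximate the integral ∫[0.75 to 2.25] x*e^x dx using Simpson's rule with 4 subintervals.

f(x) = x*e^x
a = 0.75, b = 2.25, n = 4
h = (b - a)/n = 0.375000

Simpson's rule: (h/3)[f(x₀) + 4f(x₁) + 2f(x₂) + ... + f(xₙ)]

x_0 = 0.7500, f(x_0) = 1.587750, coefficient = 1
x_1 = 1.1250, f(x_1) = 3.465244, coefficient = 4
x_2 = 1.5000, f(x_2) = 6.722534, coefficient = 2
x_3 = 1.8750, f(x_3) = 12.226536, coefficient = 4
x_4 = 2.2500, f(x_4) = 21.347406, coefficient = 1

I ≈ (0.375000/3) × 99.147342 = 12.393418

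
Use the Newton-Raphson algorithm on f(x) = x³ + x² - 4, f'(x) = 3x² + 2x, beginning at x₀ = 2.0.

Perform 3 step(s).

f(x) = x³ + x² - 4
f'(x) = 3x² + 2x
x₀ = 2.0

Newton-Raphson formula: x_{n+1} = x_n - f(x_n)/f'(x_n)

Iteration 1:
  f(2.000000) = 8.000000
  f'(2.000000) = 16.000000
  x_1 = 2.000000 - 8.000000/16.000000 = 1.500000
Iteration 2:
  f(1.500000) = 1.625000
  f'(1.500000) = 9.750000
  x_2 = 1.500000 - 1.625000/9.750000 = 1.333333
Iteration 3:
  f(1.333333) = 0.148148
  f'(1.333333) = 8.000000
  x_3 = 1.333333 - 0.148148/8.000000 = 1.314815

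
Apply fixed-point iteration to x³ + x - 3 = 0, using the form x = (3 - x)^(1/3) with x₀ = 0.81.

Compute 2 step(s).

Equation: x³ + x - 3 = 0
Fixed-point form: x = (3 - x)^(1/3)
x₀ = 0.81

x_1 = g(0.810000) = 1.298618
x_2 = g(1.298618) = 1.193807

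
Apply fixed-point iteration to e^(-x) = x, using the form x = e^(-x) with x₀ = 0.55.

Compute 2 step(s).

Equation: e^(-x) = x
Fixed-point form: x = e^(-x)
x₀ = 0.55

x_1 = g(0.550000) = 0.576950
x_2 = g(0.576950) = 0.561609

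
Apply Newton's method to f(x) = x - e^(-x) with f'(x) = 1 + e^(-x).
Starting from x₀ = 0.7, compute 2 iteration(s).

f(x) = x - e^(-x)
f'(x) = 1 + e^(-x)
x₀ = 0.7

Newton-Raphson formula: x_{n+1} = x_n - f(x_n)/f'(x_n)

Iteration 1:
  f(0.700000) = 0.203415
  f'(0.700000) = 1.496585
  x_1 = 0.700000 - 0.203415/1.496585 = 0.564081
Iteration 2:
  f(0.564081) = -0.004802
  f'(0.564081) = 1.568883
  x_2 = 0.564081 - (-0.004802)/1.568883 = 0.567142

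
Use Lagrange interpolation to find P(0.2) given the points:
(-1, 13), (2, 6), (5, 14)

Lagrange interpolation formula:
P(x) = Σ yᵢ × Lᵢ(x)
where Lᵢ(x) = Π_{j≠i} (x - xⱼ)/(xᵢ - xⱼ)

L_0(0.2) = (0.2 - 2)/(-1 - 2) × (0.2 - 5)/(-1 - 5) = 0.480000
L_1(0.2) = (0.2 - (-1))/(2 - (-1)) × (0.2 - 5)/(2 - 5) = 0.640000
L_2(0.2) = (0.2 - (-1))/(5 - (-1)) × (0.2 - 2)/(5 - 2) = -0.120000

P(0.2) = 13×L_0(0.2) + 6×L_1(0.2) + 14×L_2(0.2)
P(0.2) = 8.400000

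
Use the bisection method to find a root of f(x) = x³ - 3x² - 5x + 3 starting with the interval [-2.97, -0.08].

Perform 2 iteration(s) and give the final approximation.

f(x) = x³ - 3x² - 5x + 3
Initial interval: [-2.97, -0.08]

Iteration 1:
  c_1 = (-2.970000 + (-0.080000))/2 = -1.525000
  f(c_1) = f(-1.525000) = 0.101547
  f(a) × f(c) < 0, new interval: [-2.970000, -1.525000]
Iteration 2:
  c_2 = (-2.970000 + (-1.525000))/2 = -2.247500
  f(c_2) = f(-2.247500) = -12.268967
  f(a) × f(c) ≥ 0, new interval: [-2.247500, -1.525000]

After 2 iteration(s), the approximation is c_2 = -2.247500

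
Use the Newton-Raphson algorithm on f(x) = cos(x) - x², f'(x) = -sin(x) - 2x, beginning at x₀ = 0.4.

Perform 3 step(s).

f(x) = cos(x) - x²
f'(x) = -sin(x) - 2x
x₀ = 0.4

Newton-Raphson formula: x_{n+1} = x_n - f(x_n)/f'(x_n)

Iteration 1:
  f(0.400000) = 0.761061
  f'(0.400000) = -1.189418
  x_1 = 0.400000 - 0.761061/(-1.189418) = 1.039860
Iteration 2:
  f(1.039860) = -0.574967
  f'(1.039860) = -2.942053
  x_2 = 1.039860 - (-0.574967)/(-2.942053) = 0.844429
Iteration 3:
  f(0.844429) = -0.048902
  f'(0.844429) = -2.436450
  x_3 = 0.844429 - (-0.048902)/(-2.436450) = 0.824358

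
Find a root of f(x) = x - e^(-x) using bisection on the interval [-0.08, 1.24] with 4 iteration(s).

f(x) = x - e^(-x)
Initial interval: [-0.08, 1.24]

Iteration 1:
  c_1 = (-0.080000 + 1.240000)/2 = 0.580000
  f(c_1) = f(0.580000) = 0.020102
  f(a) × f(c) < 0, new interval: [-0.080000, 0.580000]
Iteration 2:
  c_2 = (-0.080000 + 0.580000)/2 = 0.250000
  f(c_2) = f(0.250000) = -0.528801
  f(a) × f(c) ≥ 0, new interval: [0.250000, 0.580000]
Iteration 3:
  c_3 = (0.250000 + 0.580000)/2 = 0.415000
  f(c_3) = f(0.415000) = -0.245340
  f(a) × f(c) ≥ 0, new interval: [0.415000, 0.580000]
Iteration 4:
  c_4 = (0.415000 + 0.580000)/2 = 0.497500
  f(c_4) = f(0.497500) = -0.110549
  f(a) × f(c) ≥ 0, new interval: [0.497500, 0.580000]

After 4 iteration(s), the approximation is c_4 = 0.497500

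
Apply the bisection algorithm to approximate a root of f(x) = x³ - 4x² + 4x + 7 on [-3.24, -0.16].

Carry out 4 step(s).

f(x) = x³ - 4x² + 4x + 7
Initial interval: [-3.24, -0.16]

Iteration 1:
  c_1 = (-3.240000 + (-0.160000))/2 = -1.700000
  f(c_1) = f(-1.700000) = -16.273000
  f(a) × f(c) ≥ 0, new interval: [-1.700000, -0.160000]
Iteration 2:
  c_2 = (-1.700000 + (-0.160000))/2 = -0.930000
  f(c_2) = f(-0.930000) = -0.983957
  f(a) × f(c) ≥ 0, new interval: [-0.930000, -0.160000]
Iteration 3:
  c_3 = (-0.930000 + (-0.160000))/2 = -0.545000
  f(c_3) = f(-0.545000) = 3.470021
  f(a) × f(c) < 0, new interval: [-0.930000, -0.545000]
Iteration 4:
  c_4 = (-0.930000 + (-0.545000))/2 = -0.737500
  f(c_4) = f(-0.737500) = 1.473244
  f(a) × f(c) < 0, new interval: [-0.930000, -0.737500]

After 4 iteration(s), the approximation is c_4 = -0.737500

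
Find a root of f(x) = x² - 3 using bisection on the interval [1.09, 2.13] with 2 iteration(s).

f(x) = x² - 3
Initial interval: [1.09, 2.13]

Iteration 1:
  c_1 = (1.090000 + 2.130000)/2 = 1.610000
  f(c_1) = f(1.610000) = -0.407900
  f(a) × f(c) ≥ 0, new interval: [1.610000, 2.130000]
Iteration 2:
  c_2 = (1.610000 + 2.130000)/2 = 1.870000
  f(c_2) = f(1.870000) = 0.496900
  f(a) × f(c) < 0, new interval: [1.610000, 1.870000]

After 2 iteration(s), the approximation is c_2 = 1.870000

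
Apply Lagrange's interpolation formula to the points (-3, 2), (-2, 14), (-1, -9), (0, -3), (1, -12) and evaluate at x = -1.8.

Lagrange interpolation formula:
P(x) = Σ yᵢ × Lᵢ(x)
where Lᵢ(x) = Π_{j≠i} (x - xⱼ)/(xᵢ - xⱼ)

L_0(-1.8) = (-1.8 - (-2))/(-3 - (-2)) × (-1.8 - (-1))/(-3 - (-1)) × (-1.8 - 0)/(-3 - 0) × (-1.8 - 1)/(-3 - 1) = -0.033600
L_1(-1.8) = (-1.8 - (-3))/(-2 - (-3)) × (-1.8 - (-1))/(-2 - (-1)) × (-1.8 - 0)/(-2 - 0) × (-1.8 - 1)/(-2 - 1) = 0.806400
L_2(-1.8) = (-1.8 - (-3))/(-1 - (-3)) × (-1.8 - (-2))/(-1 - (-2)) × (-1.8 - 0)/(-1 - 0) × (-1.8 - 1)/(-1 - 1) = 0.302400
L_3(-1.8) = (-1.8 - (-3))/(0 - (-3)) × (-1.8 - (-2))/(0 - (-2)) × (-1.8 - (-1))/(0 - (-1)) × (-1.8 - 1)/(0 - 1) = -0.089600
L_4(-1.8) = (-1.8 - (-3))/(1 - (-3)) × (-1.8 - (-2))/(1 - (-2)) × (-1.8 - (-1))/(1 - (-1)) × (-1.8 - 0)/(1 - 0) = 0.014400

P(-1.8) = 2×L_0(-1.8) + 14×L_1(-1.8) + (-9)×L_2(-1.8) + (-3)×L_3(-1.8) + (-12)×L_4(-1.8)
P(-1.8) = 8.596800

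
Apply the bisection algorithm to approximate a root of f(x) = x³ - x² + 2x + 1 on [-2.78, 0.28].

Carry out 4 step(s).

f(x) = x³ - x² + 2x + 1
Initial interval: [-2.78, 0.28]

Iteration 1:
  c_1 = (-2.780000 + 0.280000)/2 = -1.250000
  f(c_1) = f(-1.250000) = -5.015625
  f(a) × f(c) ≥ 0, new interval: [-1.250000, 0.280000]
Iteration 2:
  c_2 = (-1.250000 + 0.280000)/2 = -0.485000
  f(c_2) = f(-0.485000) = -0.319309
  f(a) × f(c) ≥ 0, new interval: [-0.485000, 0.280000]
Iteration 3:
  c_3 = (-0.485000 + 0.280000)/2 = -0.102500
  f(c_3) = f(-0.102500) = 0.783417
  f(a) × f(c) < 0, new interval: [-0.485000, -0.102500]
Iteration 4:
  c_4 = (-0.485000 + (-0.102500))/2 = -0.293750
  f(c_4) = f(-0.293750) = 0.300864
  f(a) × f(c) < 0, new interval: [-0.485000, -0.293750]

After 4 iteration(s), the approximation is c_4 = -0.293750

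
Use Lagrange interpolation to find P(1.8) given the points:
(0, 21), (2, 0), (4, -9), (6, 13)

Lagrange interpolation formula:
P(x) = Σ yᵢ × Lᵢ(x)
where Lᵢ(x) = Π_{j≠i} (x - xⱼ)/(xᵢ - xⱼ)

L_0(1.8) = (1.8 - 2)/(0 - 2) × (1.8 - 4)/(0 - 4) × (1.8 - 6)/(0 - 6) = 0.038500
L_1(1.8) = (1.8 - 0)/(2 - 0) × (1.8 - 4)/(2 - 4) × (1.8 - 6)/(2 - 6) = 1.039500
L_2(1.8) = (1.8 - 0)/(4 - 0) × (1.8 - 2)/(4 - 2) × (1.8 - 6)/(4 - 6) = -0.094500
L_3(1.8) = (1.8 - 0)/(6 - 0) × (1.8 - 2)/(6 - 2) × (1.8 - 4)/(6 - 4) = 0.016500

P(1.8) = 21×L_0(1.8) + 0×L_1(1.8) + (-9)×L_2(1.8) + 13×L_3(1.8)
P(1.8) = 1.873500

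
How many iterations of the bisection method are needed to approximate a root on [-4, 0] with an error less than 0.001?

We need (b-a)/2^n ≤ 0.001
(0 - (-4))/2^n ≤ 0.001
4/2^n ≤ 0.001
2^n ≥ 4000
n ≥ log₂(4000) = 11.97
n ≥ 12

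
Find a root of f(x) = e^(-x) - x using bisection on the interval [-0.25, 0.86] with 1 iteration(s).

f(x) = e^(-x) - x
Initial interval: [-0.25, 0.86]

Iteration 1:
  c_1 = (-0.250000 + 0.860000)/2 = 0.305000
  f(c_1) = f(0.305000) = 0.432123
  f(a) × f(c) ≥ 0, new interval: [0.305000, 0.860000]

After 1 iteration(s), the approximation is c_1 = 0.305000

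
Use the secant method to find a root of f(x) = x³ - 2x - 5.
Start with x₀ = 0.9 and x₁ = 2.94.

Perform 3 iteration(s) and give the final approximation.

f(x) = x³ - 2x - 5
x₀ = 0.9, x₁ = 2.94

Secant formula: x_{n+1} = x_n - f(x_n)(x_n - x_{n-1})/(f(x_n) - f(x_{n-1}))

Iteration 1:
  f(0.900000) = -6.071000
  f(2.940000) = 14.532184
  x_2 = 2.940000 - 14.532184×(2.940000 - 0.900000)/(14.532184 - (-6.071000))
       = 1.501113
Iteration 2:
  f(2.940000) = 14.532184
  f(1.501113) = -4.619708
  x_3 = 1.501113 - (-4.619708)×(1.501113 - 2.940000)/(-4.619708 - 14.532184)
       = 1.848193
Iteration 3:
  f(1.501113) = -4.619708
  f(1.848193) = -2.383297
  x_4 = 1.848193 - (-2.383297)×(1.848193 - 1.501113)/(-2.383297 - (-4.619708))
       = 2.218069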